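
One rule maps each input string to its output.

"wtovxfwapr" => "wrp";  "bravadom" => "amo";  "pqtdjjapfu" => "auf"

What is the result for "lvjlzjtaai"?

tia

The pattern: swap each adjacent pair of characters (1↔2, 3↔4, ...), then keep only the last 3 characters.
On "lvjlzjtaai": the first step gives "vlljjzatia", and the second then gives "tia".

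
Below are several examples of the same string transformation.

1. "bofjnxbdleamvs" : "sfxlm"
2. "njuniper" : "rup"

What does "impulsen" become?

nps

Each output is the input with this applied: move the last 2 characters to the front (rotate right by 2), then keep one character in every 3, starting at position 2 (positions 2nd, 5th, 8th, ...).
Applying that to "impulsen" gives "nps".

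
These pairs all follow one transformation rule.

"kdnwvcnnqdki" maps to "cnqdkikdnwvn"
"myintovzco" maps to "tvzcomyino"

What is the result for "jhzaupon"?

aponjhzu

Rule — swap the front and back halves of the string, then swap the first and last characters.
"jhzaupon" → "uponjhza" → "aponjhzu".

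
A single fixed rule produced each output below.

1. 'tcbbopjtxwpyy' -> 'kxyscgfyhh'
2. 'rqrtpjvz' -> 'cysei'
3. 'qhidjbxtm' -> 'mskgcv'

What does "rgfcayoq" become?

What's happening: shift every letter 9 places forward in the alphabet (wrapping around), then delete the first 3 characters.
"rgfcayoq" → "apoljhxz" → "ljhxz".
(Check on "rqrtpjvz": → "azacysei" → "cysei" ✓)

ljhxz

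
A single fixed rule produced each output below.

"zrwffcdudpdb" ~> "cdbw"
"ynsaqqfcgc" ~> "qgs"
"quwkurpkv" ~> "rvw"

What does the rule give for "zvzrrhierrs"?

hrz

What's happening: keep one character in every 3, starting at position 3 (positions 3rd, 6th, 9th, ...), then move the first character to the end.
"zvzrrhierrs" → "zhr" → "hrz".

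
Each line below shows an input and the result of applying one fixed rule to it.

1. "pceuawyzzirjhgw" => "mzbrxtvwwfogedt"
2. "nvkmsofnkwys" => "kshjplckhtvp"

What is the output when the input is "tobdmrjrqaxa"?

qlyajogonxux

The pattern: shift every letter 3 places backward in the alphabet (wrapping around).
For "tobdmrjrqaxa" the result is "qlyajogonxux".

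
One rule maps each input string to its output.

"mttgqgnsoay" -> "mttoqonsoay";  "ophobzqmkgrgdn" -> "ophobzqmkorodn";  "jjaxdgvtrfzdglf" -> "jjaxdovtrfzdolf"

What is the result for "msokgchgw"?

Each output is the input with this applied: replace every "g" with "o".
So "msokgchgw" becomes "msokochow".

msokochow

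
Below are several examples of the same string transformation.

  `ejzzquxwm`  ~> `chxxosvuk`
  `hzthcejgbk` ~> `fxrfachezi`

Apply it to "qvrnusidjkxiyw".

In each case the input is transformed by: shift every letter 2 places backward in the alphabet (wrapping around).
Applying that to "qvrnusidjkxiyw" gives "otplsqgbhivgwu".

otplsqgbhivgwu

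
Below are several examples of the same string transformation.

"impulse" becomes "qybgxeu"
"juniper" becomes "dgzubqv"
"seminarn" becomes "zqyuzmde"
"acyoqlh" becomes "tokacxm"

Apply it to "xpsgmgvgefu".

The pattern: shift every letter 12 places forward in the alphabet (wrapping around), then swap the first and last characters.
"xpsgmgvgefu" → "jbesyshsqrg" → "gbesyshsqrj".

gbesyshsqrj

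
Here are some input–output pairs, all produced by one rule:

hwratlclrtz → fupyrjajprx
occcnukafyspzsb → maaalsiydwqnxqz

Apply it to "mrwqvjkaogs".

In each case the input is transformed by: shift every letter 2 places backward in the alphabet (wrapping around).
For "mrwqvjkaogs" the result is "kpuothiymeq".

kpuothiymeq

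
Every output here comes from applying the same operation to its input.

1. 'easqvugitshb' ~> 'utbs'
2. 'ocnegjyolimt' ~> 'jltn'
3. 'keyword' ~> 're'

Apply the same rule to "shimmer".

The pattern: move the first 3 characters to the end (rotate left by 3), then keep one character in every 3, starting at position 3 (positions 3rd, 6th, 9th, ...).
For "shimmer", step one produces "mmershi"; step two turns that into "eh".

eh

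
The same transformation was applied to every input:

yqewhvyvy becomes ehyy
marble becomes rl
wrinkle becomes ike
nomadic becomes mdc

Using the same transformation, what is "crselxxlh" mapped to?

slxh

The transformation: delete the first character, then keep every other character starting from the second (positions 2nd, 4th, 6th, ...).
Applying that to "crselxxlh" gives "slxh".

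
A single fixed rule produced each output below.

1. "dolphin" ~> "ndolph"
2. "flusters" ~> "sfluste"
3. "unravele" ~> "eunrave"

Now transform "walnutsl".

Looking at the pairs, the operation is to move the last 2 characters to the front (rotate right by 2), then delete the first character.
So "walnutsl" becomes "lwalnut".

lwalnut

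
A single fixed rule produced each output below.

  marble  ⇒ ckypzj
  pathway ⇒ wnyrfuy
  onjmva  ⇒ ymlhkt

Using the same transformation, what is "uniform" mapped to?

kslgdmp

Each output is the input with this applied: move the last character to the front, then shift every letter 2 places backward in the alphabet (wrapping around).
Working it through for "uniform": intermediate "munifor", final "kslgdmp".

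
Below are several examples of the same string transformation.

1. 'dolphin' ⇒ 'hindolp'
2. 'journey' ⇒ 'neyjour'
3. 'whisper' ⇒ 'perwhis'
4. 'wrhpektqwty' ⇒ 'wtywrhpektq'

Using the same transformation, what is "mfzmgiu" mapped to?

The transformation: move the last 3 characters to the front (rotate right by 3).
For "mfzmgiu" the result is "giumfzm".

giumfzm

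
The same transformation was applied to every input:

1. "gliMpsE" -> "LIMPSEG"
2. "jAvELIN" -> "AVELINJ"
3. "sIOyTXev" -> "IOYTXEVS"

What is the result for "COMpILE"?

Each output is the input with this applied: move the first character to the end, then convert every letter to uppercase.
Applying both steps to "COMpILE": "OMpILEC", then "OMPILEC".
(Check on "jAvELIN": → "AvELINj" → "AVELINJ" ✓)

OMPILEC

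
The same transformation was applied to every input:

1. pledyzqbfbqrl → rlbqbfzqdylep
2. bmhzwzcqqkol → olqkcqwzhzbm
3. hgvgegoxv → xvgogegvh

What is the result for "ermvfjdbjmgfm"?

Rule — reverse the string, then swap each adjacent pair of characters (1↔2, 3↔4, ...).
So "ermvfjdbjmgfm" becomes "fmmgbjjdvfrme".
(Check on "bmhzwzcqqkol": → "lokqqczwzhmb" → "olqkcqwzhzbm" ✓)

fmmgbjjdvfrme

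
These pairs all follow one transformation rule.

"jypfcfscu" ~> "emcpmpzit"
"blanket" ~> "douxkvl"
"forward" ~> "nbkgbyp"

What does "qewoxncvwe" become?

ogfmxhygoa

The pattern: shift every letter 10 places forward in the alphabet (wrapping around), then reverse the string.
Starting from "qewoxncvwe": after the first operation, "aogyhxmfgo"; after the second, "ogfmxhygoa".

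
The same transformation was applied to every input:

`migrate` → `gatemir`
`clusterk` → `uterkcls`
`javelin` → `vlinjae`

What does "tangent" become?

nenttag

The transformation: move the first 3 characters to the end (rotate left by 3), then swap the first and last characters.
Working it through for "tangent": intermediate "genttan", final "nenttag".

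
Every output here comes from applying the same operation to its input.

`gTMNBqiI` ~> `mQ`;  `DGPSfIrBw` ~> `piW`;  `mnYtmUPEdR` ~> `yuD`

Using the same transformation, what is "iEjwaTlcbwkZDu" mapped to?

JtBz

The rule is to keep one character in every 3, starting at position 3 (positions 3rd, 6th, 9th, ...), then flip the case of every letter.
On "iEjwaTlcbwkZDu": the first step gives "jTbZ", and the second then gives "JtBz".
(Check on "gTMNBqiI": → "Mq" → "mQ" ✓)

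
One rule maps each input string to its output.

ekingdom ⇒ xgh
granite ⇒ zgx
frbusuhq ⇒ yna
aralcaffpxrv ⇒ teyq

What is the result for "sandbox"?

What's happening: shift every letter 7 places backward in the alphabet (wrapping around), then keep one character in every 3, starting at position 1 (positions 1st, 4th, 7th, ...).
Starting from "sandbox": after the first operation, "ltgwuhq"; after the second, "lwq".

lwq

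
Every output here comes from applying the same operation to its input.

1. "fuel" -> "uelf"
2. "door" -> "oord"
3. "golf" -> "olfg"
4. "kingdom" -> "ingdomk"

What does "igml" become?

gmli

The transformation: move the first character to the end.
"igml" → "gmli".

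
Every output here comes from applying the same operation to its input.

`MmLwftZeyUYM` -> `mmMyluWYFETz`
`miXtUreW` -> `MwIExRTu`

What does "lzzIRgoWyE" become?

LeZYZwiOrG

What's happening: flip the case of every letter, then take characters alternately from the front and the back (1st, last, 2nd, 2nd-last, ...).
For "lzzIRgoWyE", step one produces "LZZirGOwYe"; step two turns that into "LeZYZwiOrG".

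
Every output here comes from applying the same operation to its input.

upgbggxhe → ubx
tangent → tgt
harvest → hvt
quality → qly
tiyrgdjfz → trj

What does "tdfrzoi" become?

Each output is the input with this applied: keep one character in every 3, starting at position 1 (positions 1st, 4th, 7th, ...).
So "tdfrzoi" becomes "tri".

tri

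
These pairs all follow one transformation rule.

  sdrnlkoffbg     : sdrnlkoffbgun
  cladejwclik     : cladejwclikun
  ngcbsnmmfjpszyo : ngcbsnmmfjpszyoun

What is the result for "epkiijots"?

Each output is the input with this applied: append "un".
So "epkiijots" becomes "epkiijotsun".

epkiijotsun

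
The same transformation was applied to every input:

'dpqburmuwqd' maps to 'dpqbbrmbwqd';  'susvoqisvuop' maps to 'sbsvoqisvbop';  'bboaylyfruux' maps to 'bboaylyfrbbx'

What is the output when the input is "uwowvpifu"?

bwowvpifb

The transformation: replace every "u" with "b".
Applying that to "uwowvpifu" gives "bwowvpifb".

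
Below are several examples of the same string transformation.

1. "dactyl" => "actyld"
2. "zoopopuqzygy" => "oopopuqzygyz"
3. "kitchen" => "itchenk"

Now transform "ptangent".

tangentp

Rule — move the first character to the end.
Applying that to "ptangent" gives "tangentp".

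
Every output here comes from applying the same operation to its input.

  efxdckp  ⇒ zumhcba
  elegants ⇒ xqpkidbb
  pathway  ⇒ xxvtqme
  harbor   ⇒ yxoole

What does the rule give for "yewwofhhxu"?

The pattern: shift every letter 3 places backward in the alphabet (wrapping around), then sort the characters into reverse alphabetical order.
Starting from "yewwofhhxu": after the first operation, "vbttlceeur"; after the second, "vuttrleecb".

vuttrleecb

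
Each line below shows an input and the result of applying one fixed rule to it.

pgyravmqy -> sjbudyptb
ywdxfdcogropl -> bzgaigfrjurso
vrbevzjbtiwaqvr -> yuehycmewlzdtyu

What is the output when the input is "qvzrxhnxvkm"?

The pattern: shift every letter 3 places forward in the alphabet (wrapping around).
For "qvzrxhnxvkm" the result is "tycuakqaynp".

tycuakqaynp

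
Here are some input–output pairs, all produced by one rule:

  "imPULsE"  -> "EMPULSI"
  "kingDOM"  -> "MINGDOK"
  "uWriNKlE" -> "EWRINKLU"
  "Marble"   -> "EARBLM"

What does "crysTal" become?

The pattern: swap the first and last characters, then convert every letter to uppercase.
Starting from "crysTal": after the first operation, "lrysTac"; after the second, "LRYSTAC".
(Check on "Marble": → "earblM" → "EARBLM" ✓)

LRYSTAC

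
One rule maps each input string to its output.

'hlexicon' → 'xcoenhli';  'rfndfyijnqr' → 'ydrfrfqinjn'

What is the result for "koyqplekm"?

yeqkpkolm

Rule — sort the characters into reverse alphabetical order, then take characters alternately from the front and the back (1st, last, 2nd, 2nd-last, ...).
On "koyqplekm" that produces "yeqkpkolm".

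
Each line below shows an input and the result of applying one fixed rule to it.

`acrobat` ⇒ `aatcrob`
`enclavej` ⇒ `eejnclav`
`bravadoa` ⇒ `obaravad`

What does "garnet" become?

The transformation: swap the first and last characters, then move the last 2 characters to the front (rotate right by 2).
For "garnet", step one produces "tarneg"; step two turns that into "egtarn".

egtarn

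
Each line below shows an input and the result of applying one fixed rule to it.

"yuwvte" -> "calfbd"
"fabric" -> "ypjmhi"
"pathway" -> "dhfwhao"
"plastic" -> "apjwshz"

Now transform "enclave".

hcllujs

Rule — shift every letter 7 places forward in the alphabet (wrapping around), then move the last 3 characters to the front (rotate right by 3).
Applying that to "enclave" gives "hcllujs".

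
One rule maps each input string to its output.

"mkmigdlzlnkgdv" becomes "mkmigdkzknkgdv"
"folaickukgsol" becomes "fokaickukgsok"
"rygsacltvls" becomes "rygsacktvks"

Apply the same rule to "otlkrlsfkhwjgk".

otkkrksfkhwjgk

Each output is the input with this applied: replace every "l" with "k".
For "otlkrlsfkhwjgk" the result is "otkkrksfkhwjgk".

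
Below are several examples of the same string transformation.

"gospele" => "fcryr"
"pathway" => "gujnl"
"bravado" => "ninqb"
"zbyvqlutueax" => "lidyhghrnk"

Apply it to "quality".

nyvgl

The pattern: shift every letter 13 places forward in the alphabet (wrapping around) — i.e. ROT13, then delete the first 2 characters.
For "quality" the result is "nyvgl".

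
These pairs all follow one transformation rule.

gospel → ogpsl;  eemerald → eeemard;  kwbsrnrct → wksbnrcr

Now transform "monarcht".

The pattern: swap each adjacent pair of characters (1↔2, 3↔4, ...), then delete the last character.
"monarcht" → "omancrt".

omancrt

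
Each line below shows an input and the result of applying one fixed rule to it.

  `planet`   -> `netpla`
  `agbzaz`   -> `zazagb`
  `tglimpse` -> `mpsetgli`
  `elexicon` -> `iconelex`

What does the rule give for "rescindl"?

indlresc

Rule — swap the front and back halves of the string.
"rescindl" → "indlresc".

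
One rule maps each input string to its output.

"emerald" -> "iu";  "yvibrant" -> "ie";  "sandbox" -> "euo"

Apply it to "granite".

ie

The pattern: shift every letter 9 places backward in the alphabet (wrapping around), then keep only the vowels.
"granite" → "xirezkv" → "ie".
(Check on "sandbox": → "jreusfo" → "euo" ✓)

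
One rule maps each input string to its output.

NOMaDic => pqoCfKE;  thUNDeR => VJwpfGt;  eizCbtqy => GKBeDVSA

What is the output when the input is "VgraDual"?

The rule is to shift every letter 2 places forward in the alphabet (wrapping around), then flip the case of every letter.
On "VgraDual": the first step gives "XitcFwcn", and the second then gives "xITCfWCN".

xITCfWCN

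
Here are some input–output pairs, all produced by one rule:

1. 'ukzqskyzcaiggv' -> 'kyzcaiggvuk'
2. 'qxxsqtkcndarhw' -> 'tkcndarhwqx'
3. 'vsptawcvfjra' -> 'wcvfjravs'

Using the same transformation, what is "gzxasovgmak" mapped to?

ovgmakgz

The transformation: move the first 2 characters to the end (rotate left by 2), then delete the first 3 characters.
On "gzxasovgmak": the first step gives "xasovgmakgz", and the second then gives "ovgmakgz".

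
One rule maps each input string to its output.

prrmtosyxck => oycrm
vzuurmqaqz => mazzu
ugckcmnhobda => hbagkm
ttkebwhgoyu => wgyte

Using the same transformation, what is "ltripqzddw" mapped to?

qdwti

The transformation: keep every other character starting from the second (positions 2nd, 4th, 6th, ...), then move the last 3 characters to the front (rotate right by 3).
For "ltripqzddw", step one produces "tiqdw"; step two turns that into "qdwti".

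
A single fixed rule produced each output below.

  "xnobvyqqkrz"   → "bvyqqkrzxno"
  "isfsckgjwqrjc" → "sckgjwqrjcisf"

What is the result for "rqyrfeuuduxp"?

Each output is the input with this applied: move the first 3 characters to the end (rotate left by 3).
Applying that to "rqyrfeuuduxp" gives "rfeuuduxprqy".

rfeuuduxprqy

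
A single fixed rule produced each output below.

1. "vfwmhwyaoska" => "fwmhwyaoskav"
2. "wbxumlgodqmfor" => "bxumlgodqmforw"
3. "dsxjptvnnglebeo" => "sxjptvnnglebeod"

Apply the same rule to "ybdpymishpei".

What's happening: move the first character to the end.
On "ybdpymishpei" that produces "bdpymishpeiy".

bdpymishpeiy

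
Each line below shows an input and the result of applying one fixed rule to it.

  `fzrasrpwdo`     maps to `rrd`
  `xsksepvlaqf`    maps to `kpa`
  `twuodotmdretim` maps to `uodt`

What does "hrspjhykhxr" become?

The pattern: keep one character in every 3, starting at position 3 (positions 3rd, 6th, 9th, ...).
Applying that to "hrspjhykhxr" gives "shh".

shh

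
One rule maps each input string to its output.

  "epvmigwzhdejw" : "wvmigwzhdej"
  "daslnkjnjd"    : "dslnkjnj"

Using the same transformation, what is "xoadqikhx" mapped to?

xadqikh

The pattern: delete the first 2 characters, then move the last character to the front.
Applying both steps to "xoadqikhx": "adqikhx", then "xadqikh".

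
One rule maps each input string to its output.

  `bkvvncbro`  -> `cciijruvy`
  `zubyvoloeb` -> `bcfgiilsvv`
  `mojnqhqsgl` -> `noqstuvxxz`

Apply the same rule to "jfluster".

Each output is the input with this applied: shift every letter 7 places forward in the alphabet (wrapping around), then sort the characters into alphabetical order.
So "jfluster" becomes "ablmqsyz".

ablmqsyz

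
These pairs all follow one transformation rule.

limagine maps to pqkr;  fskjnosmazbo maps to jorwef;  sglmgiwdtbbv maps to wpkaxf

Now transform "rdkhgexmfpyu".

vokbjc

The pattern: shift every letter 4 places forward in the alphabet (wrapping around), then keep every other character starting from the first (positions 1st, 3rd, 5th, ...).
Starting from "rdkhgexmfpyu": after the first operation, "vholkibqjtcy"; after the second, "vokbjc".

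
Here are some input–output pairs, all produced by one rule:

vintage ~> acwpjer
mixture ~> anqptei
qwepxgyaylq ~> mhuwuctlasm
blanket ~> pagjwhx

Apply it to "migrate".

The pattern: reverse the string, then shift every letter 4 places backward in the alphabet (wrapping around).
For "migrate" the result is "apwncei".

apwncei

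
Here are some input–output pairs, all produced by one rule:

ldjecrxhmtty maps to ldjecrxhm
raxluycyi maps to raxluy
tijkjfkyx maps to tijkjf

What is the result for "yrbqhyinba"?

yrbqhyi

In each case the input is transformed by: delete the last 3 characters.
On "yrbqhyinba" that produces "yrbqhyi".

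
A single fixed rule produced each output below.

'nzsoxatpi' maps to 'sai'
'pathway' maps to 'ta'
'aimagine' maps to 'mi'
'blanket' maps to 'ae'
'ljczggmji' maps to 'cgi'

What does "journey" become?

ue

What's happening: keep one character in every 3, starting at position 3 (positions 3rd, 6th, 9th, ...).
For "journey" the result is "ue".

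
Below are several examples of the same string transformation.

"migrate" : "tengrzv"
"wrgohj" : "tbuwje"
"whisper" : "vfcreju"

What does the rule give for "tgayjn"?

nlwagt

The rule is to shift every letter 13 places forward in the alphabet (wrapping around) — i.e. ROT13, then move the first 2 characters to the end (rotate left by 2).
For "tgayjn", step one produces "gtnlwa"; step two turns that into "nlwagt".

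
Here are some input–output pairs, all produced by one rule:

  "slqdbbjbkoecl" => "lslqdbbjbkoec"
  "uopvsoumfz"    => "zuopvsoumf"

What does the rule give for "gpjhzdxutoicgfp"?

pgpjhzdxutoicgf

Rule — move the last character to the front.
On "gpjhzdxutoicgfp" that produces "pgpjhzdxutoicgf".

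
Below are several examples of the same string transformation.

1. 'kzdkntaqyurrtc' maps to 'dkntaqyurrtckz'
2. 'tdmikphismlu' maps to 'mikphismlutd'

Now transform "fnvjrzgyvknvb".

The transformation: move the first 2 characters to the end (rotate left by 2).
So "fnvjrzgyvknvb" becomes "vjrzgyvknvbfn".

vjrzgyvknvbfn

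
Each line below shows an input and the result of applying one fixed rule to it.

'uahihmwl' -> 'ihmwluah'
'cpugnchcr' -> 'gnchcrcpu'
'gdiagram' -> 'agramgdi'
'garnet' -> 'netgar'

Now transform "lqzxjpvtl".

The rule is to move the first 3 characters to the end (rotate left by 3).
"lqzxjpvtl" → "xjpvtllqz".

xjpvtllqz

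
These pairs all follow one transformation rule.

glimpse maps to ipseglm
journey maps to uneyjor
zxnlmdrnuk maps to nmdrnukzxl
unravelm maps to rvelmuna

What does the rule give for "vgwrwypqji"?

wwypqjivgr

The rule is to move the first 3 characters to the end (rotate left by 3), then swap the first and last characters.
"vgwrwypqji" → "rwypqjivgw" → "wwypqjivgr".
(Check on "glimpse": → "mpsegli" → "ipseglm" ✓)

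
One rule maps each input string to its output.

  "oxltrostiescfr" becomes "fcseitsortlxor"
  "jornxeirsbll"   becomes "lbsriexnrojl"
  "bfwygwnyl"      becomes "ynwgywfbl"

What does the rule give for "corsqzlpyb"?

yplzqsrocb

In each case the input is transformed by: move the last character to the front, then reverse the string.
On "corsqzlpyb": the first step gives "bcorsqzlpy", and the second then gives "yplzqsrocb".
(Check on "bfwygwnyl": → "lbfwygwny" → "ynwgywfbl" ✓)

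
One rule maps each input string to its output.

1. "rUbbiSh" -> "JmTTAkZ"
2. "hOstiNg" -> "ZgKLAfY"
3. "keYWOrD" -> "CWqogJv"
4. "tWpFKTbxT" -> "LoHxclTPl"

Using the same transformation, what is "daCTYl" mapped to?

VSulqD

The rule is to flip the case of every letter, then shift every letter 8 places backward in the alphabet (wrapping around).
Applying both steps to "daCTYl": "DActyL", then "VSulqD".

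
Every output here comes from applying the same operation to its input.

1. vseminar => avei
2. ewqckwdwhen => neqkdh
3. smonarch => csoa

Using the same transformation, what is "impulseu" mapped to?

Each output is the input with this applied: keep every other character starting from the first (positions 1st, 3rd, 5th, ...), then move the last character to the front.
Starting from "impulseu": after the first operation, "iple"; after the second, "eipl".

eipl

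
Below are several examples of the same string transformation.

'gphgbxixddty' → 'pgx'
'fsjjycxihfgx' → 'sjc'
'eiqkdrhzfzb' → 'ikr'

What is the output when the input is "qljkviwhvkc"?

lki

Each output is the input with this applied: keep every other character starting from the second (positions 2nd, 4th, 6th, ...), then keep only the first 3 characters.
Starting from "qljkviwhvkc": after the first operation, "lkihk"; after the second, "lki".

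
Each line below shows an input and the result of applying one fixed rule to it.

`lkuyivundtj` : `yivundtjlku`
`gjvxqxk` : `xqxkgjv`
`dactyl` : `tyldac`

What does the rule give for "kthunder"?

underkth

The pattern: move the first 3 characters to the end (rotate left by 3).
"kthunder" → "underkth".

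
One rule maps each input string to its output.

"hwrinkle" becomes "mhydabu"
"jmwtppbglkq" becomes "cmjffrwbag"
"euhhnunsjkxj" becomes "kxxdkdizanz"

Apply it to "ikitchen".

What's happening: shift every letter 10 places backward in the alphabet (wrapping around), then delete the first character.
So "ikitchen" becomes "ayjsxud".

ayjsxud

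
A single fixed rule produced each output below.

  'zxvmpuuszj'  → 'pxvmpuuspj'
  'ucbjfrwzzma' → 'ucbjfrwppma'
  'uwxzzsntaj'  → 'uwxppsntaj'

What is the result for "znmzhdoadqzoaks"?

The transformation: replace every "z" with "p".
Doing the same to "znmzhdoadqzoaks": "pnmphdoadqpoaks".

pnmphdoadqpoaks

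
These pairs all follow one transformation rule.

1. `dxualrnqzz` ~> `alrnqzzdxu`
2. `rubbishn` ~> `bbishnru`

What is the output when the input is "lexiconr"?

xiconrle

What's happening: swap the front and back halves of the string, then move the last 2 characters to the front (rotate right by 2).
Applying both steps to "lexiconr": "conrlexi", then "xiconrle".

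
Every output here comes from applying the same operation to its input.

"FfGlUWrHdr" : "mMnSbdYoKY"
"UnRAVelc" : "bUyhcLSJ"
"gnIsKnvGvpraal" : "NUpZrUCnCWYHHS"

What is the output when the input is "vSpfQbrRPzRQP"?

CzWMxIYywGyxw

Rule — shift every letter 7 places forward in the alphabet (wrapping around), then flip the case of every letter.
For "vSpfQbrRPzRQP", step one produces "cZwmXiyYWgYXW"; step two turns that into "CzWMxIYywGyxw".
(Check on "FfGlUWrHdr": → "MmNsBDyOky" → "mMnSbdYoKY" ✓)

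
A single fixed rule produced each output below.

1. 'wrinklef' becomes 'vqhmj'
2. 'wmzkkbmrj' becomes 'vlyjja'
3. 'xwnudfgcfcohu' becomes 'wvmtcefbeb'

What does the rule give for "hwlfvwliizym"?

gvkeuvkhh

Looking at the pairs, the operation is to shift every letter 1 place backward in the alphabet (wrapping around), then delete the last 3 characters.
Starting from "hwlfvwliizym": after the first operation, "gvkeuvkhhyxl"; after the second, "gvkeuvkhh".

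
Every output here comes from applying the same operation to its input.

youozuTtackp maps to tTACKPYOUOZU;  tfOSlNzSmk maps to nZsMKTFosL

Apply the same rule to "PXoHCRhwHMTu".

The transformation: flip the case of every letter, then swap the front and back halves of the string.
For "PXoHCRhwHMTu", step one produces "pxOhcrHWhmtU"; step two turns that into "HWhmtUpxOhcr".
(Check on "tfOSlNzSmk": → "TFosLnZsMK" → "nZsMKTFosL" ✓)

HWhmtUpxOhcr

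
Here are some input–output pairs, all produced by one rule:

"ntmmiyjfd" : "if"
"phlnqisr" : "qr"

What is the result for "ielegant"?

gt

In each case the input is transformed by: keep one character in every 3, starting at position 2 (positions 2nd, 5th, 8th, ...), then delete the first character.
On "ielegant": the first step gives "egt", and the second then gives "gt".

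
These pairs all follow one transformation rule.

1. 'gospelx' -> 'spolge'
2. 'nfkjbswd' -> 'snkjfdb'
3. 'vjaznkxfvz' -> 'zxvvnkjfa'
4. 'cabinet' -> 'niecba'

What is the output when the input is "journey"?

uronje

What's happening: sort the characters into reverse alphabetical order, then delete the first character.
Applying that to "journey" gives "uronje".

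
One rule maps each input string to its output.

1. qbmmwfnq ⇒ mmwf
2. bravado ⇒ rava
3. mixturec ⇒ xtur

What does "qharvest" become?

The pattern: move the last 2 characters to the front (rotate right by 2), then keep only the last 4 characters.
Applying that to "qharvest" gives "arve".

arve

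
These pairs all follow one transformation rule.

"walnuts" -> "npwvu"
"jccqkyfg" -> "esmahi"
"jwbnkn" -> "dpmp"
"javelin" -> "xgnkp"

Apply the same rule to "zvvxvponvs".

Looking at the pairs, the operation is to delete the first 2 characters, then shift every letter 2 places forward in the alphabet (wrapping around).
Working it through for "zvvxvponvs": intermediate "vxvponvs", final "xzxrqpxu".
(Check on "javelin": → "velin" → "xgnkp" ✓)

xzxrqpxu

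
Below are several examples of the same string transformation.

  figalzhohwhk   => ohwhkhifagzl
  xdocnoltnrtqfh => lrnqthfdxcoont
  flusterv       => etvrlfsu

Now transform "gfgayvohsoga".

hoosagfgagvy

The pattern: swap each adjacent pair of characters (1↔2, 3↔4, ...), then swap the front and back halves of the string.
"gfgayvohsoga" → "fgagvyhoosag" → "hoosagfgagvy".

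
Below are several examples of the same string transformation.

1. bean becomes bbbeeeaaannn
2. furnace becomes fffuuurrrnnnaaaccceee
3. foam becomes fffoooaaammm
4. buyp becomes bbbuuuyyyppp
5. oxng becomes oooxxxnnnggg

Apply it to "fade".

Looking at the pairs, the operation is to repeat every character 3 times.
On "fade" that produces "fffaaadddeee".

fffaaadddeee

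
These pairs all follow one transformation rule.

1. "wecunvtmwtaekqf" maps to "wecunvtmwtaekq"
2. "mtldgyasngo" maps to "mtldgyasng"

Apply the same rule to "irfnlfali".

Looking at the pairs, the operation is to delete the last character.
For "irfnlfali" the result is "irfnlfal".

irfnlfal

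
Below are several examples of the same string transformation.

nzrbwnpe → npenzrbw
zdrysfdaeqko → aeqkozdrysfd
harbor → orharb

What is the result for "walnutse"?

Rule — move the first character to the end, then swap the front and back halves of the string.
Applying both steps to "walnutse": "alnutsew", then "tsewalnu".
(Check on "nzrbwnpe": → "zrbwnpen" → "npenzrbw" ✓)

tsewalnu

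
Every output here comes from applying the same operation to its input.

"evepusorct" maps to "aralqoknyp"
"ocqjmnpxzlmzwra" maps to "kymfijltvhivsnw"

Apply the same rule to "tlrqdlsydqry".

phnmzhouzmnu

Each output is the input with this applied: shift every letter 4 places backward in the alphabet (wrapping around).
"tlrqdlsydqry" → "phnmzhouzmnu".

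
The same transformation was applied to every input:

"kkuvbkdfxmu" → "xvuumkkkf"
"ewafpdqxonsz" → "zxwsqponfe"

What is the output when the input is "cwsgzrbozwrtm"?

zzwwtsrromg

The pattern: sort the characters into reverse alphabetical order, then delete the last 2 characters.
For "cwsgzrbozwrtm" the result is "zzwwtsrromg".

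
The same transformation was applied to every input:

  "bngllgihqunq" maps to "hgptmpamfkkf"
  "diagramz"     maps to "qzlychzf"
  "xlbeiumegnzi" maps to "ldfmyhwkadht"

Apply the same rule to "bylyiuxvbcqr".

Rule — swap the front and back halves of the string, then shift every letter 1 place backward in the alphabet (wrapping around).
For "bylyiuxvbcqr", step one produces "xvbcqrbylyiu"; step two turns that into "wuabpqaxkxht".
(Check on "diagramz": → "ramzdiag" → "qzlychzf" ✓)

wuabpqaxkxht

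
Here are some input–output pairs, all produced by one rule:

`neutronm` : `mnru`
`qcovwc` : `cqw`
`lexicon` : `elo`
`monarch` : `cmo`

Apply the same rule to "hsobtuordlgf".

dglosu

In each case the input is transformed by: sort the characters into alphabetical order, then keep every other character starting from the second (positions 2nd, 4th, 6th, ...).
Applying both steps to "hsobtuordlgf": "bdfghloorstu", then "dglosu".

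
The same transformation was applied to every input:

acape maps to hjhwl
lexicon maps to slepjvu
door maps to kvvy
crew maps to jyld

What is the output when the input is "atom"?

The pattern: shift every letter 7 places forward in the alphabet (wrapping around).
For "atom" the result is "havt".

havt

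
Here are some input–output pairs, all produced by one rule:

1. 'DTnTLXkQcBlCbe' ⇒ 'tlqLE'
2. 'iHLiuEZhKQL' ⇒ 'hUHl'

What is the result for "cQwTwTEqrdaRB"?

qWQA

Each output is the input with this applied: keep one character in every 3, starting at position 2 (positions 2nd, 5th, 8th, ...), then flip the case of every letter.
On "cQwTwTEqrdaRB": the first step gives "Qwqa", and the second then gives "qWQA".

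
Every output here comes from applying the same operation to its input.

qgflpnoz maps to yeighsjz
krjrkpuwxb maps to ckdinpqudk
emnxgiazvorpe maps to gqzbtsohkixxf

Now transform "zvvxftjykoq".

oqymcrdhjso

Rule — shift every letter 7 places backward in the alphabet (wrapping around), then move the first 2 characters to the end (rotate left by 2).
Working it through for "zvvxftjykoq": intermediate "sooqymcrdhj", final "oqymcrdhjso".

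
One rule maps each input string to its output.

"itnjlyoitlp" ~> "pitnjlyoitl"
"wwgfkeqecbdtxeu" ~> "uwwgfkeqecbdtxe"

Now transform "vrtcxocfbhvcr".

rvrtcxocfbhvc

The pattern: move the last character to the front.
So "vrtcxocfbhvcr" becomes "rvrtcxocfbhvc".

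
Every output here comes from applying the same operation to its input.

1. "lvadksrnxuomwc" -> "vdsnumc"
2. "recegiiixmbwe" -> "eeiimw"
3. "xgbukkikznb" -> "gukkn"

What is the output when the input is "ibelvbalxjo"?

The pattern: keep every other character starting from the second (positions 2nd, 4th, 6th, ...).
On "ibelvbalxjo" that produces "blblj".

blblj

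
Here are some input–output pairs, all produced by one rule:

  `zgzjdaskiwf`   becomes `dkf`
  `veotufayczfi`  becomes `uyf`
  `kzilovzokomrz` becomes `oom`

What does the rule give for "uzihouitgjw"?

otw

The transformation: keep one character in every 3, starting at position 2 (positions 2nd, 5th, 8th, ...), then delete the first character.
For "uzihouitgjw", step one produces "zotw"; step two turns that into "otw".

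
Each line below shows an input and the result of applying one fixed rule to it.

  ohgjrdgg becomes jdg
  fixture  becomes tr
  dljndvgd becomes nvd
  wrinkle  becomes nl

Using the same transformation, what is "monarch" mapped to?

ac

In each case the input is transformed by: delete the first 2 characters, then keep every other character starting from the second (positions 2nd, 4th, 6th, ...).
Applying both steps to "monarch": "narch", then "ac".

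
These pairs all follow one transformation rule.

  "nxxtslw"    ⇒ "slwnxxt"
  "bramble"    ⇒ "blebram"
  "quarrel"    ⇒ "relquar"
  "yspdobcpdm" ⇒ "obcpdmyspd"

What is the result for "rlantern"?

The transformation: move the first character to the end, then move the first 3 characters to the end (rotate left by 3).
On "rlantern": the first step gives "lanternr", and the second then gives "ternrlan".

ternrlan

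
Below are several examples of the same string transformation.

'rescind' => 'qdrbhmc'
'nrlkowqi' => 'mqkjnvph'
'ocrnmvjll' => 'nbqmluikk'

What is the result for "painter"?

Each output is the input with this applied: shift every letter 1 place backward in the alphabet (wrapping around).
"painter" → "ozhmsdq".

ozhmsdq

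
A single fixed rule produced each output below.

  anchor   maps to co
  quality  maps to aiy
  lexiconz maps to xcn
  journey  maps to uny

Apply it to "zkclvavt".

cvv

Looking at the pairs, the operation is to keep every other character starting from the first (positions 1st, 3rd, 5th, ...), then delete the first character.
On "zkclvavt": the first step gives "zcvv", and the second then gives "cvv".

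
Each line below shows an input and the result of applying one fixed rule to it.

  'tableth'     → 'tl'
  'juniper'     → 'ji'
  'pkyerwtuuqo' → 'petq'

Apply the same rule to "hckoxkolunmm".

hoon

What's happening: move the last character to the front, then keep one character in every 3, starting at position 2 (positions 2nd, 5th, 8th, ...).
For "hckoxkolunmm", step one produces "mhckoxkolunm"; step two turns that into "hoon".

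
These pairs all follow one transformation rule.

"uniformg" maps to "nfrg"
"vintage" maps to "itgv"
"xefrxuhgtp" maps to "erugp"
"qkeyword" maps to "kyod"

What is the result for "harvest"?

Looking at the pairs, the operation is to move the first character to the end, then keep every other character starting from the first (positions 1st, 3rd, 5th, ...).
For "harvest", step one produces "arvesth"; step two turns that into "avsh".

avsh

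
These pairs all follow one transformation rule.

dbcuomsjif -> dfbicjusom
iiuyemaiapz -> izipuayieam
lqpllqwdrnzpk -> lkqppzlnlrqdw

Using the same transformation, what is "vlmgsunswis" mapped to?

vslimwgssnu

The pattern: take characters alternately from the front and the back (1st, last, 2nd, 2nd-last, ...).
"vlmgsunswis" → "vslimwgssnu".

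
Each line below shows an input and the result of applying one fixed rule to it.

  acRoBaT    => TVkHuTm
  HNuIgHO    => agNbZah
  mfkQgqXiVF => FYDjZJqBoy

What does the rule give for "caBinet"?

The pattern: flip the case of every letter, then shift every letter 7 places backward in the alphabet (wrapping around).
For "caBinet" the result is "VTuBGXM".
(Check on "acRoBaT": → "ACrObAt" → "TVkHuTm" ✓)

VTuBGXM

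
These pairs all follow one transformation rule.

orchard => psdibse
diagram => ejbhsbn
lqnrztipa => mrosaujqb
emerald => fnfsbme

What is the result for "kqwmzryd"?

lrxnasze

The transformation: shift every letter 1 place forward in the alphabet (wrapping around).
On "kqwmzryd" that produces "lrxnasze".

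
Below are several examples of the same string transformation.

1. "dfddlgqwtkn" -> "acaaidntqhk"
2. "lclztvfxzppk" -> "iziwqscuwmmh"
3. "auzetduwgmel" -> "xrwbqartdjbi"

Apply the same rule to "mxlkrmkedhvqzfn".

juihojhbaesnwck

The pattern: shift every letter 3 places backward in the alphabet (wrapping around).
Doing the same to "mxlkrmkedhvqzfn": "juihojhbaesnwck".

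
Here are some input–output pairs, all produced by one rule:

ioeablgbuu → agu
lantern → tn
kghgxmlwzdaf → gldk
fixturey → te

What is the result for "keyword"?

The pattern: move the first character to the end, then keep one character in every 3, starting at position 3 (positions 3rd, 6th, 9th, ...).
Starting from "keyword": after the first operation, "eywordk"; after the second, "wd".
(Check on "fixturey": → "ixtureyf" → "te" ✓)

wd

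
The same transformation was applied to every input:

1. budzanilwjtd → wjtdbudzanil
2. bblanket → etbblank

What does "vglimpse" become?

sevglimp

The transformation: swap the front and back halves of the string, then move the first 2 characters to the end (rotate left by 2).
Starting from "vglimpse": after the first operation, "mpsevgli"; after the second, "sevglimp".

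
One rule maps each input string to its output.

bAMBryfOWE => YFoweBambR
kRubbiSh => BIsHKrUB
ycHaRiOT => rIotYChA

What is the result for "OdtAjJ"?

aJjoDT

Looking at the pairs, the operation is to flip the case of every letter, then swap the front and back halves of the string.
So "OdtAjJ" becomes "aJjoDT".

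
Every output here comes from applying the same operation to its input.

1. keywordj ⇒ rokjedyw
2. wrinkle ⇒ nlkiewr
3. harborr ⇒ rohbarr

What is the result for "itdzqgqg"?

The rule is to sort the characters into reverse alphabetical order, then move the first 2 characters to the end (rotate left by 2).
Starting from "itdzqgqg": after the first operation, "ztqqiggd"; after the second, "qqiggdzt".

qqiggdzt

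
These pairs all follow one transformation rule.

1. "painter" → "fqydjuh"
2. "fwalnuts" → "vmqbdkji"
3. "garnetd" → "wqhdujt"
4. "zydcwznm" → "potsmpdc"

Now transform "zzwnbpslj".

ppmdrfibz

The rule is to shift every letter 10 places backward in the alphabet (wrapping around).
Applying that to "zzwnbpslj" gives "ppmdrfibz".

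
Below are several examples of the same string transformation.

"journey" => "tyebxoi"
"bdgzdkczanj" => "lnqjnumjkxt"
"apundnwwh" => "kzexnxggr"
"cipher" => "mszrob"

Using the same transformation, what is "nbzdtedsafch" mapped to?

Looking at the pairs, the operation is to shift every letter 10 places forward in the alphabet (wrapping around).
Doing the same to "nbzdtedsafch": "xljndonckpmr".

xljndonckpmr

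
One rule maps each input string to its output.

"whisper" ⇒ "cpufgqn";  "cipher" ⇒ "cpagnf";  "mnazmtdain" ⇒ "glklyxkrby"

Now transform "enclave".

tcclajy

In each case the input is transformed by: shift every letter 2 places backward in the alphabet (wrapping around), then move the last 2 characters to the front (rotate right by 2).
Starting from "enclave": after the first operation, "clajytc"; after the second, "tcclajy".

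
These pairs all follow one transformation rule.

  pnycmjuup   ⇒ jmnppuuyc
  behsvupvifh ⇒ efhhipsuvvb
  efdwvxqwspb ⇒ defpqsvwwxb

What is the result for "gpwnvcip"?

Rule — sort the characters into alphabetical order, then move the first character to the end.
Starting from "gpwnvcip": after the first operation, "cginppvw"; after the second, "ginppvwc".

ginppvwc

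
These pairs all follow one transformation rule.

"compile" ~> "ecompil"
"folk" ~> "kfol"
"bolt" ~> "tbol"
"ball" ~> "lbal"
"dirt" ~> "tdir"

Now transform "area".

Looking at the pairs, the operation is to move the last character to the front.
"area" → "aare".

aare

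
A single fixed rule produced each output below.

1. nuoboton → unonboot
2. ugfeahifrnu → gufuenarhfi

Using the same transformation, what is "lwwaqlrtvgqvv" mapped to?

wlwvavqqlgrvt

Each output is the input with this applied: move the first character to the end, then take characters alternately from the front and the back (1st, last, 2nd, 2nd-last, ...).
On "lwwaqlrtvgqvv": the first step gives "wwaqlrtvgqvvl", and the second then gives "wlwvavqqlgrvt".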